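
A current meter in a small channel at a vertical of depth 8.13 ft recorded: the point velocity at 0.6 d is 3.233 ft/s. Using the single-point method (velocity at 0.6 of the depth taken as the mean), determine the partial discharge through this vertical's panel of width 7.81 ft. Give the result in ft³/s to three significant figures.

v̄ = v₀.₆ = 3.233 ft/s
q = v̄ × d × w = 3.233 × 8.13 × 7.81 = 205.3 ft³/s

205 ft³/s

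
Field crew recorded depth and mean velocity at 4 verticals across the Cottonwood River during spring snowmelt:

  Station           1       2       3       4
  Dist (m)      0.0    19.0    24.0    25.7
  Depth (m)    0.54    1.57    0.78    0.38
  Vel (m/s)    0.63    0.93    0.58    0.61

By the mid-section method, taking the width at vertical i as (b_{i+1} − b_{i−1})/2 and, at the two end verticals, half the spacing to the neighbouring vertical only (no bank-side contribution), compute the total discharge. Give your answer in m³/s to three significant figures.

22.5 m³/s

w_1 = (19.0 − 0.0)/2 = 9.5 m; q_1 = 0.63 × 0.54 × 9.5 = 3.232 m³/s
w_2 = (24.0 − 0.0)/2 = 12 m; q_2 = 0.93 × 1.57 × 12 = 17.52 m³/s
w_3 = (25.7 − 19.0)/2 = 3.35 m; q_3 = 0.58 × 0.78 × 3.35 = 1.516 m³/s
w_4 = (25.7 − 24.0)/2 = 0.85 m; q_4 = 0.61 × 0.38 × 0.85 = 0.1970 m³/s
Q = Σ qᵢ = 22.47 m³/s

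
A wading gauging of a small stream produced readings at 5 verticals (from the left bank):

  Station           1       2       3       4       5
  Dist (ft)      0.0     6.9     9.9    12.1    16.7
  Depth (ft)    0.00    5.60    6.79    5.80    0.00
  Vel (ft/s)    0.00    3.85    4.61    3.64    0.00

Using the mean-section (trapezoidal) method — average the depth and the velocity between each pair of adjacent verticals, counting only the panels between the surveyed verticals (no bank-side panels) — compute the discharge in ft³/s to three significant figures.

Panel 1-2: Δb = 6.9 ft, d̄ = (0.00+5.60)/2 = 2.8, v̄ = (0.00+3.85)/2 = 1.925 → q = 6.9×2.8×1.925 = 37.19 ft³/s
Panel 2-3: Δb = 3 ft, d̄ = (5.60+6.79)/2 = 6.195, v̄ = (3.85+4.61)/2 = 4.23 → q = 3×6.195×4.23 = 78.61 ft³/s
Panel 3-4: Δb = 2.2 ft, d̄ = (6.79+5.80)/2 = 6.295, v̄ = (4.61+3.64)/2 = 4.125 → q = 2.2×6.295×4.125 = 57.13 ft³/s
Panel 4-5: Δb = 4.6 ft, d̄ = (5.80+0.00)/2 = 2.9, v̄ = (3.64+0.00)/2 = 1.82 → q = 4.6×2.9×1.82 = 24.28 ft³/s
Q = Σ q = 197.2 ft³/s

197 ft³/s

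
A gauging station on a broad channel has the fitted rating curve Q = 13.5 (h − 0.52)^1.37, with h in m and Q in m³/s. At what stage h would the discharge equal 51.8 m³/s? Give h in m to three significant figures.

3.19 m

h − h₀ = (Q/C)^(1/b) = (51.8/13.5)^(1/1.37) = 2.669 m
h = 0.52 + 2.669 = 3.189 m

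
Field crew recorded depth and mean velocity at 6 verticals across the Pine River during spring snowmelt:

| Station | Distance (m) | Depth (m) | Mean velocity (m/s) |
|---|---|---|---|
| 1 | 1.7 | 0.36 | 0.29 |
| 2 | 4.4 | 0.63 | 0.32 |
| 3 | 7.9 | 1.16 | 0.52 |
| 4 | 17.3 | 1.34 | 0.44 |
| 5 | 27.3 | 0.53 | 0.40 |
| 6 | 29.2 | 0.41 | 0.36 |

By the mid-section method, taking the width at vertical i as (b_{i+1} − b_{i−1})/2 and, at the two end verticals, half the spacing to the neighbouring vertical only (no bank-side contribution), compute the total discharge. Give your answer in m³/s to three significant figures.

w_1 = (4.4 − 1.7)/2 = 1.35 m; q_1 = 0.29 × 0.36 × 1.35 = 0.1409 m³/s
w_2 = (7.9 − 1.7)/2 = 3.1 m; q_2 = 0.32 × 0.63 × 3.1 = 0.6250 m³/s
w_3 = (17.3 − 4.4)/2 = 6.45 m; q_3 = 0.52 × 1.16 × 6.45 = 3.891 m³/s
w_4 = (27.3 − 7.9)/2 = 9.7 m; q_4 = 0.44 × 1.34 × 9.7 = 5.719 m³/s
w_5 = (29.2 − 17.3)/2 = 5.95 m; q_5 = 0.40 × 0.53 × 5.95 = 1.261 m³/s
w_6 = (29.2 − 27.3)/2 = 0.95 m; q_6 = 0.36 × 0.41 × 0.95 = 0.1402 m³/s
Q = Σ qᵢ = 11.78 m³/s

11.8 m³/s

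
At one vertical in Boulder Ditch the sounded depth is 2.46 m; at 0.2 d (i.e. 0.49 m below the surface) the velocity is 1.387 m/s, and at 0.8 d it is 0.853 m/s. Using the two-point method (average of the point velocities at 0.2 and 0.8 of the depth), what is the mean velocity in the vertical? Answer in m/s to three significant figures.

v̄ = (1.387 + 0.853) / 2 = 1.120 m/s

1.12 m/s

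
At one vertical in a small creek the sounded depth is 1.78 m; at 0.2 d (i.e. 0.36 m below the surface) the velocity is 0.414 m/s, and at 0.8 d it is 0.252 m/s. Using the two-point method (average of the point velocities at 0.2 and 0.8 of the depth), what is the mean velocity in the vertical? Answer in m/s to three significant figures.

0.333 m/s

v̄ = (0.414 + 0.252) / 2 = 0.3330 m/s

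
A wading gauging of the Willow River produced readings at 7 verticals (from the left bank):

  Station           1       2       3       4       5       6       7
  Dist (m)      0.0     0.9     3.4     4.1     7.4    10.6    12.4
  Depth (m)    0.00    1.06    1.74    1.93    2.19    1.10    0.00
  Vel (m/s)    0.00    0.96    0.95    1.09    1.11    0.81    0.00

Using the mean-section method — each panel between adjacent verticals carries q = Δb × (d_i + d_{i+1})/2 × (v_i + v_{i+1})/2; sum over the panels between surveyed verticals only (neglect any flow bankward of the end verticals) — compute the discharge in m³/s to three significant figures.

17.8 m³/s

Panel 1-2: Δb = 0.9 m, d̄ = (0.00+1.06)/2 = 0.53, v̄ = (0.00+0.96)/2 = 0.48 → q = 0.9×0.53×0.48 = 0.2290 m³/s
Panel 2-3: Δb = 2.5 m, d̄ = (1.06+1.74)/2 = 1.4, v̄ = (0.96+0.95)/2 = 0.955 → q = 2.5×1.4×0.955 = 3.343 m³/s
Panel 3-4: Δb = 0.7 m, d̄ = (1.74+1.93)/2 = 1.835, v̄ = (0.95+1.09)/2 = 1.02 → q = 0.7×1.835×1.02 = 1.310 m³/s
Panel 4-5: Δb = 3.3 m, d̄ = (1.93+2.19)/2 = 2.06, v̄ = (1.09+1.11)/2 = 1.1 → q = 3.3×2.06×1.1 = 7.478 m³/s
Panel 5-6: Δb = 3.2 m, d̄ = (2.19+1.10)/2 = 1.645, v̄ = (1.11+0.81)/2 = 0.96 → q = 3.2×1.645×0.96 = 5.053 m³/s
Panel 6-7: Δb = 1.8 m, d̄ = (1.10+0.00)/2 = 0.55, v̄ = (0.81+0.00)/2 = 0.405 → q = 1.8×0.55×0.405 = 0.4010 m³/s
Q = Σ q = 17.81 m³/s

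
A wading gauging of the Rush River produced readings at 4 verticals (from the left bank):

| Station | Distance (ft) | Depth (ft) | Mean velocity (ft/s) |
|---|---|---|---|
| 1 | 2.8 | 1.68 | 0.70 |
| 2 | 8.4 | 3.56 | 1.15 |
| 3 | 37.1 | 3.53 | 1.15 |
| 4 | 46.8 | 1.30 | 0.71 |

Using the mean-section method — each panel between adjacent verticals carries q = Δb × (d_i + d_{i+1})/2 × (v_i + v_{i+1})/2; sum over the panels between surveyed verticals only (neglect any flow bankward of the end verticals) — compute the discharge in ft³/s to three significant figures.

Panel 1-2: Δb = 5.6 ft, d̄ = (1.68+3.56)/2 = 2.62, v̄ = (0.70+1.15)/2 = 0.925 → q = 5.6×2.62×0.925 = 13.57 ft³/s
Panel 2-3: Δb = 28.7 ft, d̄ = (3.56+3.53)/2 = 3.545, v̄ = (1.15+1.15)/2 = 1.15 → q = 28.7×3.545×1.15 = 117.0 ft³/s
Panel 3-4: Δb = 9.7 ft, d̄ = (3.53+1.30)/2 = 2.415, v̄ = (1.15+0.71)/2 = 0.93 → q = 9.7×2.415×0.93 = 21.79 ft³/s
Q = Σ q = 152.4 ft³/s

152 ft³/s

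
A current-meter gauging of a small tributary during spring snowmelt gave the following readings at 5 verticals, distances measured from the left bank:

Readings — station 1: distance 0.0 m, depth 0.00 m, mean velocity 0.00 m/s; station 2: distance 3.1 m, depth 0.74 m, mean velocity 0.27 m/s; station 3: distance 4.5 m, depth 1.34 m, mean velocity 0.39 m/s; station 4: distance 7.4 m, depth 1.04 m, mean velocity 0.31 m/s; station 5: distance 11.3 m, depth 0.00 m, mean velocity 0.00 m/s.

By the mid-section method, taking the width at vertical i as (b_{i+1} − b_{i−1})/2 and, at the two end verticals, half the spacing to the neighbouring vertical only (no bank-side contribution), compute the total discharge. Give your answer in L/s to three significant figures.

w_2 = (4.5 − 0.0)/2 = 2.25 m; q_2 = 0.27 × 0.74 × 2.25 = 0.4496 m³/s
w_3 = (7.4 − 3.1)/2 = 2.15 m; q_3 = 0.39 × 1.34 × 2.15 = 1.124 m³/s
w_4 = (11.3 − 4.5)/2 = 3.4 m; q_4 = 0.31 × 1.04 × 3.4 = 1.096 m³/s
Stations 1, 5 contribute zero (depth or velocity is 0).
Q = Σ qᵢ = 2.669 m³/s
= 2.669 × 1000 = 2669 L/s

2670 L/s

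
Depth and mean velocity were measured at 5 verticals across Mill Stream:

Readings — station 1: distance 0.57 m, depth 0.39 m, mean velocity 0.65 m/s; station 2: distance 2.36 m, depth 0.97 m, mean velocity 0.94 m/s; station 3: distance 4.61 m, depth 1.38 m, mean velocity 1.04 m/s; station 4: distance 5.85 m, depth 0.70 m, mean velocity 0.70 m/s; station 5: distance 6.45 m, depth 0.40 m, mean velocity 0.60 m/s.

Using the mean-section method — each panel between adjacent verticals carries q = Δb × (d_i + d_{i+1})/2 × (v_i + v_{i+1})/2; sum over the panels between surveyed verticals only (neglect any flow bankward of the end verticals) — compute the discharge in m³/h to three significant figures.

17700 m³/h

Panel 1-2: Δb = 1.79 m, d̄ = (0.39+0.97)/2 = 0.68, v̄ = (0.65+0.94)/2 = 0.795 → q = 1.79×0.68×0.795 = 0.9677 m³/s
Panel 2-3: Δb = 2.25 m, d̄ = (0.97+1.38)/2 = 1.175, v̄ = (0.94+1.04)/2 = 0.99 → q = 2.25×1.175×0.99 = 2.617 m³/s
Panel 3-4: Δb = 1.24 m, d̄ = (1.38+0.70)/2 = 1.04, v̄ = (1.04+0.70)/2 = 0.87 → q = 1.24×1.04×0.87 = 1.122 m³/s
Panel 4-5: Δb = 0.6 m, d̄ = (0.70+0.40)/2 = 0.55, v̄ = (0.70+0.60)/2 = 0.65 → q = 0.6×0.55×0.65 = 0.2145 m³/s
Q = Σ q = 4.921 m³/s
= 4.921 × 3600 = 17720 m³/h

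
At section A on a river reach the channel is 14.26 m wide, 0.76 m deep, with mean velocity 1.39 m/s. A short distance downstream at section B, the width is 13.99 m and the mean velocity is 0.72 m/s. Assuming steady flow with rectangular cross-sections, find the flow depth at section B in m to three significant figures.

1.50 m

Q = A₁V₁ = (14.26×0.76) × 1.39 = 15.06 m³/s
d₂ = Q/(b₂ V₂) = 15.06/(13.99×0.72) = 1.496 m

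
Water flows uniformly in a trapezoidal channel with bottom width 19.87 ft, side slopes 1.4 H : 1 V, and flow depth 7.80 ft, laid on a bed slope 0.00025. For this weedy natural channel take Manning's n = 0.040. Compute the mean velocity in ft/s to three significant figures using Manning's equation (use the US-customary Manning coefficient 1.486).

1.75 ft/s

A = (b + z·y)·y = (19.87 + 1.4×7.80)×7.80 = 240.2 ft²
P = b + 2y√(1+z²) = 19.87 + 2×7.80×√(1+1.4²) = 46.71 ft
R = A/P = 240.2/46.71 = 5.142 ft
Q = (1.486/n)·A·R^(2/3)·S^(1/2) = (1.486/0.040) × 240.2 × 5.142^(2/3) × 0.00025^(1/2) = 420.2 ft³/s
V = Q/A = 420.2/240.2 = 1.750 ft/s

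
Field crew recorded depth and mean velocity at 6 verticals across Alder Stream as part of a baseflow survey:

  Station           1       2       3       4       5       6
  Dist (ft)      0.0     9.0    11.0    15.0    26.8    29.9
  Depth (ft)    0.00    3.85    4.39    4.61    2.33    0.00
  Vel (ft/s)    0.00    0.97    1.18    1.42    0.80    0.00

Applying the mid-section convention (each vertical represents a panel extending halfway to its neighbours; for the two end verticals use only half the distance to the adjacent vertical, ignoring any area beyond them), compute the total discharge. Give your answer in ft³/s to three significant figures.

102 ft³/s

w_2 = (11.0 − 0.0)/2 = 5.5 ft; q_2 = 0.97 × 3.85 × 5.5 = 20.54 ft³/s
w_3 = (15.0 − 9.0)/2 = 3 ft; q_3 = 1.18 × 4.39 × 3 = 15.54 ft³/s
w_4 = (26.8 − 11.0)/2 = 7.9 ft; q_4 = 1.42 × 4.61 × 7.9 = 51.71 ft³/s
w_5 = (29.9 − 15.0)/2 = 7.45 ft; q_5 = 0.80 × 2.33 × 7.45 = 13.89 ft³/s
Stations 1, 6 contribute zero (depth or velocity is 0).
Q = Σ qᵢ = 101.7 ft³/s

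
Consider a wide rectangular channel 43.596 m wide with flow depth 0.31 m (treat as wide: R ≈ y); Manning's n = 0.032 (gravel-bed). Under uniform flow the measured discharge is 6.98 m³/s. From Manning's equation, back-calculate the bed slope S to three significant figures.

A = b·y = 43.596 × 0.31 = 13.51 m²
Wide channel: R ≈ y = 0.31 m
S = (Q·n / (1·A·R^(2/3)))² = (6.98×0.032 / (1×13.51×0.4580))² = 0.001302

0.00130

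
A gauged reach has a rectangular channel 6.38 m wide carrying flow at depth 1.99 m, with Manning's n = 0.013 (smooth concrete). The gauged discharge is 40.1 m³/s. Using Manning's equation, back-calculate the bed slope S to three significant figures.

0.00129

A = b·y = 6.38 × 1.99 = 12.70 m²
P = b + 2y = 6.38 + 2×1.99 = 10.36 m
R = A/P = 12.70/10.36 = 1.226 m
S = (Q·n / (1·A·R^(2/3)))² = (40.1×0.013 / (1×12.70×1.145))² = 0.001286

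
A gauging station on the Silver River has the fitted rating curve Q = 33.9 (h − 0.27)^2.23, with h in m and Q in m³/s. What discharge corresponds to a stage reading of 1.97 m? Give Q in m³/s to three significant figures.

111 m³/s

Q = 33.9 × (1.97 − 0.27)^2.23 = 33.9 × 1.7^2.23 = 110.7 m³/s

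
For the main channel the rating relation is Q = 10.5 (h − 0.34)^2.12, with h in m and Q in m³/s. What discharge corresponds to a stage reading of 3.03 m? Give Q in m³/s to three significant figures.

Q = 10.5 × (3.03 − 0.34)^2.12 = 10.5 × 2.69^2.12 = 85.56 m³/s

85.6 m³/s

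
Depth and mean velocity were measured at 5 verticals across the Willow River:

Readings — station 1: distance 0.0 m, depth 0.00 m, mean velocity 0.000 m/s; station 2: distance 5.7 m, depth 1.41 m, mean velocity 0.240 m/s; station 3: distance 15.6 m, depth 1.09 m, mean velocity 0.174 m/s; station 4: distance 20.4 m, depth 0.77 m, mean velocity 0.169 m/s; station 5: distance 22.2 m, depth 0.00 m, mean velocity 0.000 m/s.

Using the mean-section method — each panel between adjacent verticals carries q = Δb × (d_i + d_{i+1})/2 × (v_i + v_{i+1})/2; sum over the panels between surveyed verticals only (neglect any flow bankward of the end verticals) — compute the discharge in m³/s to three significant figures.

Panel 1-2: Δb = 5.7 m, d̄ = (0.00+1.41)/2 = 0.705, v̄ = (0.000+0.240)/2 = 0.12 → q = 5.7×0.705×0.12 = 0.4822 m³/s
Panel 2-3: Δb = 9.9 m, d̄ = (1.41+1.09)/2 = 1.25, v̄ = (0.240+0.174)/2 = 0.207 → q = 9.9×1.25×0.207 = 2.562 m³/s
Panel 3-4: Δb = 4.8 m, d̄ = (1.09+0.77)/2 = 0.93, v̄ = (0.174+0.169)/2 = 0.1715 → q = 4.8×0.93×0.1715 = 0.7656 m³/s
Panel 4-5: Δb = 1.8 m, d̄ = (0.77+0.00)/2 = 0.385, v̄ = (0.169+0.000)/2 = 0.0845 → q = 1.8×0.385×0.0845 = 0.05856 m³/s
Q = Σ q = 3.868 m³/s

3.87 m³/s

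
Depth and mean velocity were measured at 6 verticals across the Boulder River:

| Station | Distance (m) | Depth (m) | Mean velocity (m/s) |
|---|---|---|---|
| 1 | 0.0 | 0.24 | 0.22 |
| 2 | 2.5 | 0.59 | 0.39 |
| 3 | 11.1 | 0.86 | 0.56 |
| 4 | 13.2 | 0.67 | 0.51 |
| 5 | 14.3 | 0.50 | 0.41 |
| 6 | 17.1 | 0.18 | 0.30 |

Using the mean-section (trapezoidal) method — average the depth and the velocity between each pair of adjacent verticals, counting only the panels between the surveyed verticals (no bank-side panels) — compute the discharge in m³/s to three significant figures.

Panel 1-2: Δb = 2.5 m, d̄ = (0.24+0.59)/2 = 0.415, v̄ = (0.22+0.39)/2 = 0.305 → q = 2.5×0.415×0.305 = 0.3164 m³/s
Panel 2-3: Δb = 8.6 m, d̄ = (0.59+0.86)/2 = 0.725, v̄ = (0.39+0.56)/2 = 0.475 → q = 8.6×0.725×0.475 = 2.962 m³/s
Panel 3-4: Δb = 2.1 m, d̄ = (0.86+0.67)/2 = 0.765, v̄ = (0.56+0.51)/2 = 0.535 → q = 2.1×0.765×0.535 = 0.8595 m³/s
Panel 4-5: Δb = 1.1 m, d̄ = (0.67+0.50)/2 = 0.585, v̄ = (0.51+0.41)/2 = 0.46 → q = 1.1×0.585×0.46 = 0.2960 m³/s
Panel 5-6: Δb = 2.8 m, d̄ = (0.50+0.18)/2 = 0.34, v̄ = (0.41+0.30)/2 = 0.355 → q = 2.8×0.34×0.355 = 0.3380 m³/s
Q = Σ q = 4.772 m³/s

4.77 m³/s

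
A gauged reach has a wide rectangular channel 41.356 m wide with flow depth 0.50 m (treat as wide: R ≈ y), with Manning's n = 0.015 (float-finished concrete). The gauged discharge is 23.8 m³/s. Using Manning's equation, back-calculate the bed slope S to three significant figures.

0.000751

A = b·y = 41.356 × 0.50 = 20.68 m²
Wide channel: R ≈ y = 0.50 m
S = (Q·n / (1·A·R^(2/3)))² = (23.8×0.015 / (1×20.68×0.6300))² = 0.0007511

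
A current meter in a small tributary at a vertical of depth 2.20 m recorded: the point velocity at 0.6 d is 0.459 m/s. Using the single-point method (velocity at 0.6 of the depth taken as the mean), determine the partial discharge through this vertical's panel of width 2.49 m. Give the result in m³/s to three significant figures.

2.51 m³/s

v̄ = v₀.₆ = 0.459 m/s
q = v̄ × d × w = 0.4590 × 2.20 × 2.49 = 2.514 m³/s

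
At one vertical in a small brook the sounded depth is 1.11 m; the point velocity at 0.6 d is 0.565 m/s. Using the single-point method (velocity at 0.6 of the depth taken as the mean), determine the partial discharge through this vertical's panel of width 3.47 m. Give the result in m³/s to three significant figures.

2.18 m³/s

v̄ = v₀.₆ = 0.565 m/s
q = v̄ × d × w = 0.5650 × 1.11 × 3.47 = 2.176 m³/s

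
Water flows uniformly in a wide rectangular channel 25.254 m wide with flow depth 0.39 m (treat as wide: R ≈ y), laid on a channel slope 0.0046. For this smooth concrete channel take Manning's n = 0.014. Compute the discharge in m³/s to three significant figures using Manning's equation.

25.5 m³/s

A = b·y = 25.254 × 0.39 = 9.849 m²
Wide channel: R ≈ y = 0.39 m
Q = (1/n)·A·R^(2/3)·S^(1/2) = (1/0.014) × 9.849 × 0.3900^(2/3) × 0.0046^(1/2) = 25.47 m³/s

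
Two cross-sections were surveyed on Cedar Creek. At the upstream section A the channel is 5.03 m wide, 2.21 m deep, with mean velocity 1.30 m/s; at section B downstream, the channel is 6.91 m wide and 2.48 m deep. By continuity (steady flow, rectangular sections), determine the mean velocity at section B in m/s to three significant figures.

Q = A₁V₁ = (5.03×2.21) × 1.30 = 14.45 m³/s
A₂ = 6.91 × 2.48 = 17.14 m²
V₂ = Q/A₂ = 14.45/17.14 = 0.8433 m/s

0.843 m/s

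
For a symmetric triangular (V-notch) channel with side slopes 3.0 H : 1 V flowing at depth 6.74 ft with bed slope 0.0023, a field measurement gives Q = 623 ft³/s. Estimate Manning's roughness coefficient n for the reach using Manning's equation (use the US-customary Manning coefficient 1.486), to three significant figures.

A = z·y² = 3.0×6.74² = 136.3 ft²
P = 2y√(1+z²) = 2×6.74×√(1+3.0²) = 42.63 ft
R = A/P = 136.3/42.63 = 3.197 ft
n = (1.486/Q)·A·R^(2/3)·S^(1/2) = (1.486/623) × 136.3 × 2.170 × 0.04796 = 0.03383

0.0338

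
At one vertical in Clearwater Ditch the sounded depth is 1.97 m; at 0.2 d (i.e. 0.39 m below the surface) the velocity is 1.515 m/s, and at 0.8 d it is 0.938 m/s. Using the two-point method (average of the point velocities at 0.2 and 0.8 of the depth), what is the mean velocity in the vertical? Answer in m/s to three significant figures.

v̄ = (1.515 + 0.938) / 2 = 1.227 m/s

1.23 m/s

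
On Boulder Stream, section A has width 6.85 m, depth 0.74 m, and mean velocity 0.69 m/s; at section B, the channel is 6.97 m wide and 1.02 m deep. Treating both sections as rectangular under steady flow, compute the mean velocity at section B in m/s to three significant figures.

0.492 m/s

Q = A₁V₁ = (6.85×0.74) × 0.69 = 3.498 m³/s
A₂ = 6.97 × 1.02 = 7.109 m²
V₂ = Q/A₂ = 3.498/7.109 = 0.4920 m/s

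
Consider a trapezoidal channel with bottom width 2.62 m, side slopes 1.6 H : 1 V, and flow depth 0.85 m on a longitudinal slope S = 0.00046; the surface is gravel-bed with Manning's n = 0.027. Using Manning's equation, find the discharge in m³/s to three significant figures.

A = (b + z·y)·y = (2.62 + 1.6×0.85)×0.85 = 3.383 m²
P = b + 2y√(1+z²) = 2.62 + 2×0.85×√(1+1.6²) = 5.828 m
R = A/P = 3.383/5.828 = 0.5805 m
Q = (1/n)·A·R^(2/3)·S^(1/2) = (1/0.027) × 3.383 × 0.5805^(2/3) × 0.00046^(1/2) = 1.870 m³/s

1.87 m³/s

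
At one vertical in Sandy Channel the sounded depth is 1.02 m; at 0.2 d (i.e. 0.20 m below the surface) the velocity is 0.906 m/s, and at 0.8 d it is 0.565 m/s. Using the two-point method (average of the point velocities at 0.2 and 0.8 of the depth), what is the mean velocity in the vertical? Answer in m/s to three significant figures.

v̄ = (0.906 + 0.565) / 2 = 0.7355 m/s

0.736 m/s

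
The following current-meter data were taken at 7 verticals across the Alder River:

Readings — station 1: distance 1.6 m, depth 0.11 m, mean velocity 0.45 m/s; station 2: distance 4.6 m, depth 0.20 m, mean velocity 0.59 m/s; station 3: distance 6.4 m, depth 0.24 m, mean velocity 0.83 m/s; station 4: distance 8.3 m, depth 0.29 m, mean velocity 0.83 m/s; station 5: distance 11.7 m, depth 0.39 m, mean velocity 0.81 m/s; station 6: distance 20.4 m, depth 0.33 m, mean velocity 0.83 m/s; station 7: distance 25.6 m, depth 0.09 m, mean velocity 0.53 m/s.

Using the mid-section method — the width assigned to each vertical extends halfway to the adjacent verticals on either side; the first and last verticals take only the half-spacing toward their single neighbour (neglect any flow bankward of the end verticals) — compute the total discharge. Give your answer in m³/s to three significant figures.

5.30 m³/s

w_1 = (4.6 − 1.6)/2 = 1.5 m; q_1 = 0.45 × 0.11 × 1.5 = 0.07425 m³/s
w_2 = (6.4 − 1.6)/2 = 2.4 m; q_2 = 0.59 × 0.20 × 2.4 = 0.2832 m³/s
w_3 = (8.3 − 4.6)/2 = 1.85 m; q_3 = 0.83 × 0.24 × 1.85 = 0.3685 m³/s
w_4 = (11.7 − 6.4)/2 = 2.65 m; q_4 = 0.83 × 0.29 × 2.65 = 0.6379 m³/s
w_5 = (20.4 − 8.3)/2 = 6.05 m; q_5 = 0.81 × 0.39 × 6.05 = 1.911 m³/s
w_6 = (25.6 − 11.7)/2 = 6.95 m; q_6 = 0.83 × 0.33 × 6.95 = 1.904 m³/s
w_7 = (25.6 − 20.4)/2 = 2.6 m; q_7 = 0.53 × 0.09 × 2.6 = 0.1240 m³/s
Q = Σ qᵢ = 5.303 m³/s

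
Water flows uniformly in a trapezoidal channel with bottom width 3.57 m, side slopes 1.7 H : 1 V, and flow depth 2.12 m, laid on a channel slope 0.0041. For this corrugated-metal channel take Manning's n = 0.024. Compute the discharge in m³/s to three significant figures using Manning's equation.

47.7 m³/s

A = (b + z·y)·y = (3.57 + 1.7×2.12)×2.12 = 15.21 m²
P = b + 2y√(1+z²) = 3.57 + 2×2.12×√(1+1.7²) = 11.93 m
R = A/P = 15.21/11.93 = 1.275 m
Q = (1/n)·A·R^(2/3)·S^(1/2) = (1/0.024) × 15.21 × 1.275^(2/3) × 0.0041^(1/2) = 47.70 m³/s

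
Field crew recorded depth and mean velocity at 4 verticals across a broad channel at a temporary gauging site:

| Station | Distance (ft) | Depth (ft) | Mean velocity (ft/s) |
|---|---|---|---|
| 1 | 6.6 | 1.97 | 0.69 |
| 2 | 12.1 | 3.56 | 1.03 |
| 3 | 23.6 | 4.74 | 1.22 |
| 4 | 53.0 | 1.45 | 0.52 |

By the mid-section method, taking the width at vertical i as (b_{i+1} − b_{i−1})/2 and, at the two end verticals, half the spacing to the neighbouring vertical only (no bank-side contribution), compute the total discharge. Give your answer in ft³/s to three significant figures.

164 ft³/s

w_1 = (12.1 − 6.6)/2 = 2.75 ft; q_1 = 0.69 × 1.97 × 2.75 = 3.738 ft³/s
w_2 = (23.6 − 6.6)/2 = 8.5 ft; q_2 = 1.03 × 3.56 × 8.5 = 31.17 ft³/s
w_3 = (53.0 − 12.1)/2 = 20.45 ft; q_3 = 1.22 × 4.74 × 20.45 = 118.3 ft³/s
w_4 = (53.0 − 23.6)/2 = 14.7 ft; q_4 = 0.52 × 1.45 × 14.7 = 11.08 ft³/s
Q = Σ qᵢ = 164.2 ft³/s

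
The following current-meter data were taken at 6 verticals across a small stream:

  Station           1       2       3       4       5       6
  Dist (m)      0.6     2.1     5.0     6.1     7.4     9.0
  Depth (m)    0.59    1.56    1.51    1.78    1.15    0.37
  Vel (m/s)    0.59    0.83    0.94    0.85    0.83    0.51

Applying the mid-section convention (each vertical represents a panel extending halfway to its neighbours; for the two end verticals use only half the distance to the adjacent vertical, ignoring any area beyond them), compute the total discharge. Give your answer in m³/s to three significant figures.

w_1 = (2.1 − 0.6)/2 = 0.75 m; q_1 = 0.59 × 0.59 × 0.75 = 0.2611 m³/s
w_2 = (5.0 − 0.6)/2 = 2.2 m; q_2 = 0.83 × 1.56 × 2.2 = 2.849 m³/s
w_3 = (6.1 − 2.1)/2 = 2 m; q_3 = 0.94 × 1.51 × 2 = 2.839 m³/s
w_4 = (7.4 − 5.0)/2 = 1.2 m; q_4 = 0.85 × 1.78 × 1.2 = 1.816 m³/s
w_5 = (9.0 − 6.1)/2 = 1.45 m; q_5 = 0.83 × 1.15 × 1.45 = 1.384 m³/s
w_6 = (9.0 − 7.4)/2 = 0.8 m; q_6 = 0.51 × 0.37 × 0.8 = 0.1510 m³/s
Q = Σ qᵢ = 9.299 m³/s

9.30 m³/s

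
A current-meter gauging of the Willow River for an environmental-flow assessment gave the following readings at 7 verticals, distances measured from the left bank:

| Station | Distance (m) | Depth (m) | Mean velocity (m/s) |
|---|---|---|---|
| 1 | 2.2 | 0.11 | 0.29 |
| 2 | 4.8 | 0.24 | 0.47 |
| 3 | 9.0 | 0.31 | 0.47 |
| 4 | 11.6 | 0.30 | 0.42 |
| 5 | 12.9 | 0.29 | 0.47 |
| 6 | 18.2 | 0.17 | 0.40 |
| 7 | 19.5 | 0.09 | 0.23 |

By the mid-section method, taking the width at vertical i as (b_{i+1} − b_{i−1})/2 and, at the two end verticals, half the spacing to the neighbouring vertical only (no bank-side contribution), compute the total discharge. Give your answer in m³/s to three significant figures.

1.85 m³/s

w_1 = (4.8 − 2.2)/2 = 1.3 m; q_1 = 0.29 × 0.11 × 1.3 = 0.04147 m³/s
w_2 = (9.0 − 2.2)/2 = 3.4 m; q_2 = 0.47 × 0.24 × 3.4 = 0.3835 m³/s
w_3 = (11.6 − 4.8)/2 = 3.4 m; q_3 = 0.47 × 0.31 × 3.4 = 0.4954 m³/s
w_4 = (12.9 − 9.0)/2 = 1.95 m; q_4 = 0.42 × 0.30 × 1.95 = 0.2457 m³/s
w_5 = (18.2 − 11.6)/2 = 3.3 m; q_5 = 0.47 × 0.29 × 3.3 = 0.4498 m³/s
w_6 = (19.5 − 12.9)/2 = 3.3 m; q_6 = 0.40 × 0.17 × 3.3 = 0.2244 m³/s
w_7 = (19.5 − 18.2)/2 = 0.65 m; q_7 = 0.23 × 0.09 × 0.65 = 0.01346 m³/s
Q = Σ qᵢ = 1.854 m³/s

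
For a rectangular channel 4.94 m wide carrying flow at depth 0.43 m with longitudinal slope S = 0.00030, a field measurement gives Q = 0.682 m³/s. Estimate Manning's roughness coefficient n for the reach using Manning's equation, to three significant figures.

0.0276

A = b·y = 4.94 × 0.43 = 2.124 m²
P = b + 2y = 4.94 + 2×0.43 = 5.800 m
R = A/P = 2.124/5.800 = 0.3662 m
n = (1/Q)·A·R^(2/3)·S^(1/2) = (1/0.682) × 2.124 × 0.5119 × 0.01732 = 0.02762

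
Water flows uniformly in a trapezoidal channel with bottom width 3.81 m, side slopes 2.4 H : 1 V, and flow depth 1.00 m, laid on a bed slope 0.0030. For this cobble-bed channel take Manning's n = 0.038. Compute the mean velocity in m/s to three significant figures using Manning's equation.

1.12 m/s

A = (b + z·y)·y = (3.81 + 2.4×1.00)×1.00 = 6.210 m²
P = b + 2y√(1+z²) = 3.81 + 2×1.00×√(1+2.4²) = 9.010 m
R = A/P = 6.210/9.010 = 0.6892 m
Q = (1/n)·A·R^(2/3)·S^(1/2) = (1/0.038) × 6.210 × 0.6892^(2/3) × 0.0030^(1/2) = 6.984 m³/s
V = Q/A = 6.984/6.210 = 1.125 m/s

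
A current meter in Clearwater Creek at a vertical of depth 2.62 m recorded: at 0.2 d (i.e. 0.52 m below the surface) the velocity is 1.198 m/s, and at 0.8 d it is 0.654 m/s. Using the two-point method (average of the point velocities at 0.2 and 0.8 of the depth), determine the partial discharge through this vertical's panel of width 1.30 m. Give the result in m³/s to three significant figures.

3.15 m³/s

v̄ = (1.198 + 0.654) / 2 = 0.9260 m/s
q = v̄ × d × w = 0.9260 × 2.62 × 1.30 = 3.154 m³/s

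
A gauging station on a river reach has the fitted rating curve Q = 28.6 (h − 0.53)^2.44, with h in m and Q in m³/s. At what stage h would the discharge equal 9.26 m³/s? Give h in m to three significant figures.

h − h₀ = (Q/C)^(1/b) = (9.26/28.6)^(1/2.44) = 0.6299 m
h = 0.53 + 0.6299 = 1.160 m

1.16 m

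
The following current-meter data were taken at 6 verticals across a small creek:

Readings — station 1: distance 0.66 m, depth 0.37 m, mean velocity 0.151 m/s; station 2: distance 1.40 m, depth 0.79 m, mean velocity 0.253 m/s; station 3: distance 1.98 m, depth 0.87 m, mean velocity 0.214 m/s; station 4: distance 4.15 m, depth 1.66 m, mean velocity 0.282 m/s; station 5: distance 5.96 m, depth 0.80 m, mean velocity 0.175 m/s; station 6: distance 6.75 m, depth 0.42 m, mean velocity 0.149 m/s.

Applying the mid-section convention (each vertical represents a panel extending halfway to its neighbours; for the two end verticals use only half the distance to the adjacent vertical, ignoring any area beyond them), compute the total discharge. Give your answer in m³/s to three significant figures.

w_1 = (1.40 − 0.66)/2 = 0.37 m; q_1 = 0.151 × 0.37 × 0.37 = 0.02067 m³/s
w_2 = (1.98 − 0.66)/2 = 0.66 m; q_2 = 0.253 × 0.79 × 0.66 = 0.1319 m³/s
w_3 = (4.15 − 1.40)/2 = 1.375 m; q_3 = 0.214 × 0.87 × 1.375 = 0.2560 m³/s
w_4 = (5.96 − 1.98)/2 = 1.99 m; q_4 = 0.282 × 1.66 × 1.99 = 0.9316 m³/s
w_5 = (6.75 − 4.15)/2 = 1.3 m; q_5 = 0.175 × 0.80 × 1.3 = 0.1820 m³/s
w_6 = (6.75 − 5.96)/2 = 0.395 m; q_6 = 0.149 × 0.42 × 0.395 = 0.02472 m³/s
Q = Σ qᵢ = 1.547 m³/s

1.55 m³/s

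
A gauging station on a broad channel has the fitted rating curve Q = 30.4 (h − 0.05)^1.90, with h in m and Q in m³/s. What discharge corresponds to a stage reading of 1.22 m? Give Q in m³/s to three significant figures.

Q = 30.4 × (1.22 − 0.05)^1.90 = 30.4 × 1.17^1.90 = 40.97 m³/s

41.0 m³/s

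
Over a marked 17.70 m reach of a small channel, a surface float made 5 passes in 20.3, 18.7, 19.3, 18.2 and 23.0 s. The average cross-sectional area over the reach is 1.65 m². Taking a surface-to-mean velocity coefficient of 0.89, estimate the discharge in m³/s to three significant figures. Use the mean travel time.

t̄ = (20.3 + 18.7 + 19.3 + 18.2 + 23.0) / 5 = 19.9 s
v_surface = L / t̄ = 17.70 / 19.9 = 0.8894 m/s
v_mean = 0.89 × 0.8894 = 0.7916 m/s
Q = A × v_mean = 1.65 × 0.7916 = 1.306 m³/s

1.31 m³/s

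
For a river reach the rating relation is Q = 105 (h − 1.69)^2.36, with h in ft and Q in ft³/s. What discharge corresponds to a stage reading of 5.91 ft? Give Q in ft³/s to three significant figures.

Q = 105 × (5.91 − 1.69)^2.36 = 105 × 4.22^2.36 = 3140 ft³/s

3140 ft³/s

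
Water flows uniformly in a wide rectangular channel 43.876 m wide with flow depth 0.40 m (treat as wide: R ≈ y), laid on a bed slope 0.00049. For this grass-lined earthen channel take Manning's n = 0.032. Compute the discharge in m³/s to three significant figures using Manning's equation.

A = b·y = 43.876 × 0.40 = 17.55 m²
Wide channel: R ≈ y = 0.40 m
Q = (1/n)·A·R^(2/3)·S^(1/2) = (1/0.032) × 17.55 × 0.4000^(2/3) × 0.00049^(1/2) = 6.591 m³/s

6.59 m³/s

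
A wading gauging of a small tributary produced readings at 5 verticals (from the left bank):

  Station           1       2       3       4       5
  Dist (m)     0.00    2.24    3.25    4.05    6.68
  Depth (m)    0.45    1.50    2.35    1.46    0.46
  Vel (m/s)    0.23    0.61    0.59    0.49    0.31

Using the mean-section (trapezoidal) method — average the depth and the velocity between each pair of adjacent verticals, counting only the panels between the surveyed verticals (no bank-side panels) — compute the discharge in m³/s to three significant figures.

3.92 m³/s

Panel 1-2: Δb = 2.24 m, d̄ = (0.45+1.50)/2 = 0.975, v̄ = (0.23+0.61)/2 = 0.42 → q = 2.24×0.975×0.42 = 0.9173 m³/s
Panel 2-3: Δb = 1.01 m, d̄ = (1.50+2.35)/2 = 1.925, v̄ = (0.61+0.59)/2 = 0.6 → q = 1.01×1.925×0.6 = 1.167 m³/s
Panel 3-4: Δb = 0.8 m, d̄ = (2.35+1.46)/2 = 1.905, v̄ = (0.59+0.49)/2 = 0.54 → q = 0.8×1.905×0.54 = 0.8230 m³/s
Panel 4-5: Δb = 2.63 m, d̄ = (1.46+0.46)/2 = 0.96, v̄ = (0.49+0.31)/2 = 0.4 → q = 2.63×0.96×0.4 = 1.010 m³/s
Q = Σ q = 3.917 m³/s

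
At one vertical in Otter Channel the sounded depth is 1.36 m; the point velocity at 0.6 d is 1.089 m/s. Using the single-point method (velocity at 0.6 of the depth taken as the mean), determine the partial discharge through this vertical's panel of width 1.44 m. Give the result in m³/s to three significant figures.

v̄ = v₀.₆ = 1.089 m/s
q = v̄ × d × w = 1.089 × 1.36 × 1.44 = 2.133 m³/s

2.13 m³/s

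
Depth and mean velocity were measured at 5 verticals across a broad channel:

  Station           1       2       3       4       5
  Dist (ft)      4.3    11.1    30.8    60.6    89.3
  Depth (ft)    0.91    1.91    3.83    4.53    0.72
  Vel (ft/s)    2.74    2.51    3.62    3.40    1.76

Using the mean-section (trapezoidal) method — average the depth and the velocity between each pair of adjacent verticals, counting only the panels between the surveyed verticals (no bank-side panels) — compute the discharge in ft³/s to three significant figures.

830 ft³/s

Panel 1-2: Δb = 6.8 ft, d̄ = (0.91+1.91)/2 = 1.41, v̄ = (2.74+2.51)/2 = 2.625 → q = 6.8×1.41×2.625 = 25.17 ft³/s
Panel 2-3: Δb = 19.7 ft, d̄ = (1.91+3.83)/2 = 2.87, v̄ = (2.51+3.62)/2 = 3.065 → q = 19.7×2.87×3.065 = 173.3 ft³/s
Panel 3-4: Δb = 29.8 ft, d̄ = (3.83+4.53)/2 = 4.18, v̄ = (3.62+3.40)/2 = 3.51 → q = 29.8×4.18×3.51 = 437.2 ft³/s
Panel 4-5: Δb = 28.7 ft, d̄ = (4.53+0.72)/2 = 2.625, v̄ = (3.40+1.76)/2 = 2.58 → q = 28.7×2.625×2.58 = 194.4 ft³/s
Q = Σ q = 830.1 ft³/s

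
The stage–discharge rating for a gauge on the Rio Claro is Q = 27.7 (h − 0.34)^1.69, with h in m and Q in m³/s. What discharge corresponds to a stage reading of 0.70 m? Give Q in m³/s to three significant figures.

Q = 27.7 × (0.70 − 0.34)^1.69 = 27.7 × 0.36^1.69 = 4.928 m³/s

4.93 m³/s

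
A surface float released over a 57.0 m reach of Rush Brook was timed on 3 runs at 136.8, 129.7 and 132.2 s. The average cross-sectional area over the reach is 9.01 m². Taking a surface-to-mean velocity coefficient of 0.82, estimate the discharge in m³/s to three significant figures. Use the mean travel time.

t̄ = (136.8 + 129.7 + 132.2) / 3 = 132.9 s
v_surface = L / t̄ = 57.0 / 132.9 = 0.4289 m/s
v_mean = 0.82 × 0.4289 = 0.3517 m/s
Q = A × v_mean = 9.01 × 0.3517 = 3.169 m³/s

3.17 m³/s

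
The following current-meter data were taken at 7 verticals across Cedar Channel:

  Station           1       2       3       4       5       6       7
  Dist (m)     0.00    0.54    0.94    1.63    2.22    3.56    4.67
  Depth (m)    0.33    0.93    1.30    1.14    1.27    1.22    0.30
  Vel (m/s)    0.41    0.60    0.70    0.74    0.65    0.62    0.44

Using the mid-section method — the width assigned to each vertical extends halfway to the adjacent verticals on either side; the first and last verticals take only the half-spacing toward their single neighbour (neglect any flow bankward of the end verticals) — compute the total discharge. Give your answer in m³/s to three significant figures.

w_1 = (0.54 − 0.00)/2 = 0.27 m; q_1 = 0.41 × 0.33 × 0.27 = 0.03653 m³/s
w_2 = (0.94 − 0.00)/2 = 0.47 m; q_2 = 0.60 × 0.93 × 0.47 = 0.2623 m³/s
w_3 = (1.63 − 0.54)/2 = 0.545 m; q_3 = 0.70 × 1.30 × 0.545 = 0.4960 m³/s
w_4 = (2.22 − 0.94)/2 = 0.64 m; q_4 = 0.74 × 1.14 × 0.64 = 0.5399 m³/s
w_5 = (3.56 − 1.63)/2 = 0.965 m; q_5 = 0.65 × 1.27 × 0.965 = 0.7966 m³/s
w_6 = (4.67 − 2.22)/2 = 1.225 m; q_6 = 0.62 × 1.22 × 1.225 = 0.9266 m³/s
w_7 = (4.67 − 3.56)/2 = 0.555 m; q_7 = 0.44 × 0.30 × 0.555 = 0.07326 m³/s
Q = Σ qᵢ = 3.131 m³/s

3.13 m³/s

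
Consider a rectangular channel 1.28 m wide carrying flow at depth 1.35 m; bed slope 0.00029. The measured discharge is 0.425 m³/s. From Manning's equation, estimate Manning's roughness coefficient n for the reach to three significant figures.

0.0397

A = b·y = 1.28 × 1.35 = 1.728 m²
P = b + 2y = 1.28 + 2×1.35 = 3.980 m
R = A/P = 1.728/3.980 = 0.4342 m
n = (1/Q)·A·R^(2/3)·S^(1/2) = (1/0.425) × 1.728 × 0.5734 × 0.01703 = 0.03970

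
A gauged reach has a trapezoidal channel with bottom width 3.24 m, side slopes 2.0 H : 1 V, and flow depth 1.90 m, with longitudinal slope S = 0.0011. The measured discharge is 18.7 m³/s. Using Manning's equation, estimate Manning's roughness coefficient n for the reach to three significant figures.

A = (b + z·y)·y = (3.24 + 2.0×1.90)×1.90 = 13.38 m²
P = b + 2y√(1+z²) = 3.24 + 2×1.90×√(1+2.0²) = 11.74 m
R = A/P = 13.38/11.74 = 1.140 m
n = (1/Q)·A·R^(2/3)·S^(1/2) = (1/18.7) × 13.38 × 1.091 × 0.03317 = 0.02588

0.0259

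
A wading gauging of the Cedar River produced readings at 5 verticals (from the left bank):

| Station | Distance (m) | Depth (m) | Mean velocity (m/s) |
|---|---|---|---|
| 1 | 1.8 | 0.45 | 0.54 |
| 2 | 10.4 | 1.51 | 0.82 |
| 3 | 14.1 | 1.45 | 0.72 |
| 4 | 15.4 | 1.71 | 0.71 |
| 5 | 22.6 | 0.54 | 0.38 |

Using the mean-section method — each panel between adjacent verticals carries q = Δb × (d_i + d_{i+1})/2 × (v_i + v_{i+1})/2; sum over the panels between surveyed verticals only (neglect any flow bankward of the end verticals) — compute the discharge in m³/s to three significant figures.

15.8 m³/s

Panel 1-2: Δb = 8.6 m, d̄ = (0.45+1.51)/2 = 0.98, v̄ = (0.54+0.82)/2 = 0.68 → q = 8.6×0.98×0.68 = 5.731 m³/s
Panel 2-3: Δb = 3.7 m, d̄ = (1.51+1.45)/2 = 1.48, v̄ = (0.82+0.72)/2 = 0.77 → q = 3.7×1.48×0.77 = 4.217 m³/s
Panel 3-4: Δb = 1.3 m, d̄ = (1.45+1.71)/2 = 1.58, v̄ = (0.72+0.71)/2 = 0.715 → q = 1.3×1.58×0.715 = 1.469 m³/s
Panel 4-5: Δb = 7.2 m, d̄ = (1.71+0.54)/2 = 1.125, v̄ = (0.71+0.38)/2 = 0.545 → q = 7.2×1.125×0.545 = 4.415 m³/s
Q = Σ q = 15.83 m³/s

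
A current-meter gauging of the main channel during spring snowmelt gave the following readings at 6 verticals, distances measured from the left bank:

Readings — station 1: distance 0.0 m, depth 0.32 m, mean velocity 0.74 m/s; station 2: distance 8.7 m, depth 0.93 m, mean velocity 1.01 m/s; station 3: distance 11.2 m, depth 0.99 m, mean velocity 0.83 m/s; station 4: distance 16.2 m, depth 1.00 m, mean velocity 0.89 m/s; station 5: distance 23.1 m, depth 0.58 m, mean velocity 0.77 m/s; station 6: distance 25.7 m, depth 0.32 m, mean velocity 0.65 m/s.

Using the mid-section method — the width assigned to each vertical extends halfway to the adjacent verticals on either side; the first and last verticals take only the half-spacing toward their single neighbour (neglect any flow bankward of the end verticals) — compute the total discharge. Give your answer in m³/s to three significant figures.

17.1 m³/s

w_1 = (8.7 − 0.0)/2 = 4.35 m; q_1 = 0.74 × 0.32 × 4.35 = 1.030 m³/s
w_2 = (11.2 − 0.0)/2 = 5.6 m; q_2 = 1.01 × 0.93 × 5.6 = 5.260 m³/s
w_3 = (16.2 − 8.7)/2 = 3.75 m; q_3 = 0.83 × 0.99 × 3.75 = 3.081 m³/s
w_4 = (23.1 − 11.2)/2 = 5.95 m; q_4 = 0.89 × 1.00 × 5.95 = 5.296 m³/s
w_5 = (25.7 − 16.2)/2 = 4.75 m; q_5 = 0.77 × 0.58 × 4.75 = 2.121 m³/s
w_6 = (25.7 − 23.1)/2 = 1.3 m; q_6 = 0.65 × 0.32 × 1.3 = 0.2704 m³/s
Q = Σ qᵢ = 17.06 m³/s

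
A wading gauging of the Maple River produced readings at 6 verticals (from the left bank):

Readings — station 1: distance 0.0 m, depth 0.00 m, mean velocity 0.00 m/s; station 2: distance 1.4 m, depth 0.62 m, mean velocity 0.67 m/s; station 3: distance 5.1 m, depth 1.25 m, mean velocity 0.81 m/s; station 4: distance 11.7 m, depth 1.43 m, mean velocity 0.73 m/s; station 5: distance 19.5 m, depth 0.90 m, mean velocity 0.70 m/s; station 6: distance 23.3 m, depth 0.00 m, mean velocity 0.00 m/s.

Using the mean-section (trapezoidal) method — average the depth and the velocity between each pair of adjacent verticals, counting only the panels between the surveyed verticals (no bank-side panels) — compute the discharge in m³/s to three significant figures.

16.6 m³/s

Panel 1-2: Δb = 1.4 m, d̄ = (0.00+0.62)/2 = 0.31, v̄ = (0.00+0.67)/2 = 0.335 → q = 1.4×0.31×0.335 = 0.1454 m³/s
Panel 2-3: Δb = 3.7 m, d̄ = (0.62+1.25)/2 = 0.935, v̄ = (0.67+0.81)/2 = 0.74 → q = 3.7×0.935×0.74 = 2.560 m³/s
Panel 3-4: Δb = 6.6 m, d̄ = (1.25+1.43)/2 = 1.34, v̄ = (0.81+0.73)/2 = 0.77 → q = 6.6×1.34×0.77 = 6.810 m³/s
Panel 4-5: Δb = 7.8 m, d̄ = (1.43+0.90)/2 = 1.165, v̄ = (0.73+0.70)/2 = 0.715 → q = 7.8×1.165×0.715 = 6.497 m³/s
Panel 5-6: Δb = 3.8 m, d̄ = (0.90+0.00)/2 = 0.45, v̄ = (0.70+0.00)/2 = 0.35 → q = 3.8×0.45×0.35 = 0.5985 m³/s
Q = Σ q = 16.61 m³/s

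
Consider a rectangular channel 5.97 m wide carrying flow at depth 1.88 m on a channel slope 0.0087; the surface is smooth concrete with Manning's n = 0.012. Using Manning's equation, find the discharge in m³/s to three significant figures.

A = b·y = 5.97 × 1.88 = 11.22 m²
P = b + 2y = 5.97 + 2×1.88 = 9.730 m
R = A/P = 11.22/9.730 = 1.154 m
Q = (1/n)·A·R^(2/3)·S^(1/2) = (1/0.012) × 11.22 × 1.154^(2/3) × 0.0087^(1/2) = 95.95 m³/s

96.0 m³/s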